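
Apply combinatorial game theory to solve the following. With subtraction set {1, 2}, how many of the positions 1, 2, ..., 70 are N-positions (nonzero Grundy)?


Subtraction set S = {1, 2}, so G(n) = n mod 3.
G(n) = 0 when n is a multiple of 3.
Multiples of 3 in [1, 70]: 23
N-positions (nonzero Grundy) = 70 - 23 = 47

47


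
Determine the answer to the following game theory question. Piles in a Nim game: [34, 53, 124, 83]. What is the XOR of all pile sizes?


We need the XOR (exclusive or) of all pile sizes.
After XOR-ing pile 1 (size 34): 0 XOR 34 = 34
After XOR-ing pile 2 (size 53): 34 XOR 53 = 23
After XOR-ing pile 3 (size 124): 23 XOR 124 = 107
After XOR-ing pile 4 (size 83): 107 XOR 83 = 56
The Nim-value of this position is 56.

56


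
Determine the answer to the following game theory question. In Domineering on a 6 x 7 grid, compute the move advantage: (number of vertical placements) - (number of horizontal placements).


Board is 6 x 7 (rows x cols).
Left (vertical) placements: (rows-1) * cols = 5 * 7 = 35
Right (horizontal) placements: rows * (cols-1) = 6 * 6 = 36
Advantage = Left - Right = 35 - 36 = -1

-1


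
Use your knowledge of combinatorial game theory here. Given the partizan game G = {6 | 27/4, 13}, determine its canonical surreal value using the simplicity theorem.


Left options: {6}, max = 6
Right options: {27/4, 13}, min = 27/4
All options are numbers and max(Left) < min(Right), so by the simplicity theorem the value is the simplest (earliest-born) number strictly between 6 and 27/4.
No integer lies strictly between 6 and 27/4, so the value is the dyadic rational m/2^k in the interval with the smallest k (then m odd); search k = 1, 2, ...:
Denominator 2: 13/2 lies strictly between 6 and 27/4 -- found.
The simplest number in the interval is 13/2.
Game value = 13/2

13/2


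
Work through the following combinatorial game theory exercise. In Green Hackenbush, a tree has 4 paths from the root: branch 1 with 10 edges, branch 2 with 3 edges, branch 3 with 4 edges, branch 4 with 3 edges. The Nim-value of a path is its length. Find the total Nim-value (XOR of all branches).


The tree has 4 branches from the ground vertex.
In Green Hackenbush, the Nim-value of a simple path of length k is k.
Branch 1: length 10, Nim-value = 10
Branch 2: length 3, Nim-value = 3
Branch 3: length 4, Nim-value = 4
Branch 4: length 3, Nim-value = 3
Total Nim-value = XOR of all branch values:
0 XOR 10 = 10
10 XOR 3 = 9
9 XOR 4 = 13
13 XOR 3 = 14
Nim-value of the tree = 14

14


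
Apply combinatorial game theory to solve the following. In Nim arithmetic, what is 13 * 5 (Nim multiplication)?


Nim multiplication is bilinear over XOR: (u XOR v) * w = (u*w) XOR (v*w).
So we split each operand into its bit components and XOR the pairwise Nim products.
13 = 1 + 4 + 8 (as XOR of powers of 2).
5 = 1 + 4 (as XOR of powers of 2).
Using the standard Nim-product table on single bits:
  2*2 = 3,   2*4 = 8,   2*8 = 12,
  4*4 = 6,   4*8 = 11,  8*8 = 13,
and  1*x = x (identity), k*l = l*k (commutative).
Pairwise Nim products:
  1 * 1 = 1
  1 * 4 = 4
  4 * 1 = 4
  4 * 4 = 6
  8 * 1 = 8
  8 * 4 = 11
XOR them: 1 XOR 4 XOR 4 XOR 6 XOR 8 XOR 11 = 4.
Result: 13 * 5 = 4 (in Nim).

4


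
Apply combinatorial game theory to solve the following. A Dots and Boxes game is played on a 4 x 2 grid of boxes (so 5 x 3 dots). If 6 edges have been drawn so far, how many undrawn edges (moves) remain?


Grid: 4 x 2 boxes, i.e. 5 rows and 3 columns of dots.
Horizontal edges: (rows + 1) * cols = 5 * 2 = 10
Vertical edges: rows * (cols + 1) = 4 * 3 = 12
Total edges: 10 + 12 = 22
Edges drawn: 6
Remaining: 22 - 6 = 16

16


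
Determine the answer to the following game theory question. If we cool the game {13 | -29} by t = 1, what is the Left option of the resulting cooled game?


Original game: {13 | -29} (a switch {a | b} with a > b).
Cooling by t (for t below the temperature (a - b)/2 = 21) taxes each move by t: {a | b} cooled by t is {a - t | b + t}.
Cooling amount: t = 1
Cooled Left option: 13 - 1 = 12
Cooled Right option: -29 + 1 = -28
Cooled game: {12 | -28}
Left option = 12

12


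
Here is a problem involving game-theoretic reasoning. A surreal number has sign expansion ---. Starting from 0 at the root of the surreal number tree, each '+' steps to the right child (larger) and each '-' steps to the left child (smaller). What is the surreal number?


Sign expansion: ---
Rule: track bounds (lo, hi), initially (-inf, +inf). On '+', the current value becomes lo and we move to the simplest number in (value, hi): value + 1 if hi = +inf, otherwise the midpoint (value + hi)/2. On '-', the current value becomes hi and we move to value - 1 if lo = -inf, otherwise the midpoint (lo + value)/2.
Start at 0.
Step 1: sign = -, move left. Bounds: (-inf, 0). Value = -1
Step 2: sign = -, move left. Bounds: (-inf, -1). Value = -2
Step 3: sign = -, move left. Bounds: (-inf, -2). Value = -3
The surreal number with sign expansion --- is -3.

-3


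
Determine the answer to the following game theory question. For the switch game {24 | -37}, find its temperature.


The game is {24 | -37}, a switch {a | b} with numbers a > b.
Cooling {a | b} by t gives {a - t | b + t}, which stops being hot when a - t = b + t, i.e. at t = (a - b)/2. So the temperature of a switch is (a - b)/2.
Temperature = (Left option - Right option) / 2
= (24 - (-37)) / 2
= 61 / 2
= 61/2

61/2


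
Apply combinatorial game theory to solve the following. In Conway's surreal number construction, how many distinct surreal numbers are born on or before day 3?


Day 0: {|} = 0 is born. Count = 1.
Day n: the number of surreal numbers born by day n is 2^(n+1) - 1.
By day 0: 2^1 - 1 = 1
By day 1: 2^2 - 1 = 3
By day 2: 2^3 - 1 = 7
By day 3: 2^4 - 1 = 15
By day 3: 15 surreal numbers.

15


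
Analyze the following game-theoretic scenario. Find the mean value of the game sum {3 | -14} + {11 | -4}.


G1 = {3 | -14}, G2 = {11 | -4}
Each is a switch {a | b} with numbers a > b; its mean value is (a + b)/2, and mean value is additive over game sums: m(G1 + G2) = m(G1) + m(G2).
Mean of G1 = (3 + (-14))/2 = -11/2 = -11/2
Mean of G2 = (11 + (-4))/2 = 7/2 = 7/2
Mean of G1 + G2 = -11/2 + 7/2 = -2

-2


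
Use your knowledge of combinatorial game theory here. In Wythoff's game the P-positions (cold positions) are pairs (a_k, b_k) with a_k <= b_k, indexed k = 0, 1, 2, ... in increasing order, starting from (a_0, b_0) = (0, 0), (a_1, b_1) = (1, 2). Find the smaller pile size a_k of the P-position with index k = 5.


By Wythoff's theorem, a_k = floor(k * phi) and b_k = floor(k * phi^2) = a_k + k, where phi = (1 + sqrt(5))/2 is the golden ratio.
phi = (1 + sqrt(5))/2 = 1.618034
k = 5
k * phi = 5 * 1.618034 = 8.090170
a_5 = floor(k * phi) = 8

8


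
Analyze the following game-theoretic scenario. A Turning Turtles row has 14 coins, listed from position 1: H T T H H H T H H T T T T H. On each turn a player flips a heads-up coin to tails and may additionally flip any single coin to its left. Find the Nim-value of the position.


Coins: H T T H H H T H H T T T T H
Key fact: a single head at position k behaves exactly like a Nim heap of size k (turning it to T and optionally flipping a coin at j < k corresponds to moving the heap from k to j, or to 0), and heads combine as a disjunctive sum (two heads at the same place would cancel, matching j XOR j = 0). So the Nim-value is the XOR of the 1-indexed positions of the heads.
Face-up positions (1-indexed): [1, 4, 5, 6, 8, 9, 14]
XOR 0 with 1: 0 XOR 1 = 1
XOR 1 with 4: 1 XOR 4 = 5
XOR 5 with 5: 5 XOR 5 = 0
XOR 0 with 6: 0 XOR 6 = 6
XOR 6 with 8: 6 XOR 8 = 14
XOR 14 with 9: 14 XOR 9 = 7
XOR 7 with 14: 7 XOR 14 = 9
Nim-value = 9

9


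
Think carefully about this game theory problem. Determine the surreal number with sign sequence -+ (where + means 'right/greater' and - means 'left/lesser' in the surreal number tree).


Sign expansion: -+
Rule: track bounds (lo, hi), initially (-inf, +inf). On '+', the current value becomes lo and we move to the simplest number in (value, hi): value + 1 if hi = +inf, otherwise the midpoint (value + hi)/2. On '-', the current value becomes hi and we move to value - 1 if lo = -inf, otherwise the midpoint (lo + value)/2.
Start at 0.
Step 1: sign = -, move left. Bounds: (-inf, 0). Value = -1
Step 2: sign = +, move right. Bounds: (-1, 0). Value = -1/2
The surreal number with sign expansion -+ is -1/2.

-1/2


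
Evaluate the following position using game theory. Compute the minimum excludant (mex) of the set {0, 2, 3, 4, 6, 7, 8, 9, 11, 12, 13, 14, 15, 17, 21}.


Set = {0, 2, 3, 4, 6, 7, 8, 9, 11, 12, 13, 14, 15, 17, 21}
0 is in the set.
1 is NOT in the set. This is the mex.
mex = 1

1


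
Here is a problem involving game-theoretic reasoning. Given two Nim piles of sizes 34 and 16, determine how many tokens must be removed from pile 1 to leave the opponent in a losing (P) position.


Piles: 34 and 16
Current XOR: 34 XOR 16 = 50 (non-zero, so this is an N-position).
To make the XOR zero, we need to find a move that balances the piles.
For pile 1 (size 34): target = 34 XOR 50 = 16
We reduce pile 1 from 34 to 16.
Tokens removed: 34 - 16 = 18
Verification: 16 XOR 16 = 0

18


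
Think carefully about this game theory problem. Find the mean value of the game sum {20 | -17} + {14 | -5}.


G1 = {20 | -17}, G2 = {14 | -5}
Each is a switch {a | b} with numbers a > b; its mean value is (a + b)/2, and mean value is additive over game sums: m(G1 + G2) = m(G1) + m(G2).
Mean of G1 = (20 + (-17))/2 = 3/2 = 3/2
Mean of G2 = (14 + (-5))/2 = 9/2 = 9/2
Mean of G1 + G2 = 3/2 + 9/2 = 6

6


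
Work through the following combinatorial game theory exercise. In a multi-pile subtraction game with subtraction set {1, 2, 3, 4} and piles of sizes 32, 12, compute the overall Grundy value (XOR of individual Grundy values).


Subtraction set: {1, 2, 3, 4}
For this subtraction set, G(n) = n mod 5 (period = max + 1 = 5).
Pile 1 (size 32): G(32) = 32 mod 5 = 2
Pile 2 (size 12): G(12) = 12 mod 5 = 2
Total Grundy value = XOR of all: 2 XOR 2 = 0

0


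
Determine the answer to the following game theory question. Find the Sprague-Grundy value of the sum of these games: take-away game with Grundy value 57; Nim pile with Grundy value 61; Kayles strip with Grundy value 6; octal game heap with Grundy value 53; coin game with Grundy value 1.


By the Sprague-Grundy theorem, the Grundy value of a sum of games is the XOR of individual Grundy values.
take-away game: Grundy value = 57. Running XOR: 0 XOR 57 = 57
Nim pile: Grundy value = 61. Running XOR: 57 XOR 61 = 4
Kayles strip: Grundy value = 6. Running XOR: 4 XOR 6 = 2
octal game heap: Grundy value = 53. Running XOR: 2 XOR 53 = 55
coin game: Grundy value = 1. Running XOR: 55 XOR 1 = 54
The combined Grundy value is 54.

54


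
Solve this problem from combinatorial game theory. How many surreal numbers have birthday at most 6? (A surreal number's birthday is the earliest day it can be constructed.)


Day 0: {|} = 0 is born. Count = 1.
Day n: the number of surreal numbers born by day n is 2^(n+1) - 1.
By day 0: 2^1 - 1 = 1
By day 1: 2^2 - 1 = 3
By day 2: 2^3 - 1 = 7
By day 3: 2^4 - 1 = 15
By day 4: 2^5 - 1 = 31
By day 5: 2^6 - 1 = 63
By day 6: 2^7 - 1 = 127
By day 6: 127 surreal numbers.

127


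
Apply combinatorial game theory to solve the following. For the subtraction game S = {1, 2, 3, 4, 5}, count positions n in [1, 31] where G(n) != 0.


Subtraction set S = {1, 2, 3, 4, 5}, so G(n) = n mod 6.
G(n) = 0 when n is a multiple of 6.
Multiples of 6 in [1, 31]: 5
N-positions (nonzero Grundy) = 31 - 5 = 26

26


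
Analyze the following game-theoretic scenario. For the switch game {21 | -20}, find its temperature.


The game is {21 | -20}, a switch {a | b} with numbers a > b.
Cooling {a | b} by t gives {a - t | b + t}, which stops being hot when a - t = b + t, i.e. at t = (a - b)/2. So the temperature of a switch is (a - b)/2.
Temperature = (Left option - Right option) / 2
= (21 - (-20)) / 2
= 41 / 2
= 41/2

41/2


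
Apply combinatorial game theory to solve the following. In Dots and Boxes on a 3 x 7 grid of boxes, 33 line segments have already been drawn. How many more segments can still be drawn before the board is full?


Grid: 3 x 7 boxes, i.e. 4 rows and 8 columns of dots.
Horizontal edges: (rows + 1) * cols = 4 * 7 = 28
Vertical edges: rows * (cols + 1) = 3 * 8 = 24
Total edges: 28 + 24 = 52
Edges drawn: 33
Remaining: 52 - 33 = 19

19


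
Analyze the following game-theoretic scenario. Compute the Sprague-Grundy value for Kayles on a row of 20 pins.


Kayles: a move removes 1 or 2 adjacent pins from a contiguous row.
Removing pins from a row of k leaves two independent rows (a, b) with a + b = k - 1 (one pin) or a + b = k - 2 (two pins); an end removal gives a = 0.
By Sprague-Grundy, G(k) = mex{ G(a) XOR G(b) } over all these splits. G(0) = 0.
G(1): splits (0,0):0^0=0 -> mex({0}) = 1
G(2): splits (0,1):0^1=1 (0,0):0^0=0 -> mex({0, 1}) = 2
G(3): splits (0,2):0^2=2 (1,1):1^1=0 (0,1):0^1=1 -> mex({0, 1, 2}) = 3
G(4): splits (0,3):0^3=3 (1,2):1^2=3 (0,2):0^2=2 (1,1):1^1=0 -> mex({0, 2, 3}) = 1
G(5): splits (0,4):0^1=1 (1,3):1^3=2 (2,2):2^2=0 (0,3):0^3=3 (1,2):1^2=3 -> mex({0, 1, 2, 3}) = 4
G(6) = mex({0, 1, 2, 4}) = 3
G(7) = mex({0, 1, 3, 4, 5}) = 2
G(8) = mex({0, 2, 3, 5, 6}) = 1
G(9) = mex({0, 1, 2, 3, 6, 7}) = 4
G(10) = mex({0, 1, 3, 4, 5, 7}) = 2
G(11) = mex({0, 1, 2, 3, 4, 5}) = 6
G(12) = mex({0, 1, 2, 3, 5, 6, 7}) = 4
G(13) = mex({0, 2, 3, 4, 6, 7}) = 1
G(14) = mex({0, 1, 4, 5, 6, 7}) = 2
G(15) = mex({0, 1, 2, 3, 4, 5, 6}) = 7
G(16) = mex({0, 2, 3, 5, 6, 7}) = 1
G(17) = mex({0, 1, 2, 3, 5, 6, 7}) = 4
G(18) = mex({0, 1, 2, 4, 5, 6}) = 3
G(19) = mex({0, 1, 3, 4, 5, 7}) = 2
G(20) = mex({0, 2, 3, 4, 5, 6, 7}) = 1
Therefore G(20) = 1.

1


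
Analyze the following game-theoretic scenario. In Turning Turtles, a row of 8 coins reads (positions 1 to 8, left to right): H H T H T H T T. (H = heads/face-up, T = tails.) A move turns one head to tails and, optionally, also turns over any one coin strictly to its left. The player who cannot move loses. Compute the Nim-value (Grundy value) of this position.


Coins: H H T H T H T T
Key fact: a single head at position k behaves exactly like a Nim heap of size k (turning it to T and optionally flipping a coin at j < k corresponds to moving the heap from k to j, or to 0), and heads combine as a disjunctive sum (two heads at the same place would cancel, matching j XOR j = 0). So the Nim-value is the XOR of the 1-indexed positions of the heads.
Face-up positions (1-indexed): [1, 2, 4, 6]
XOR 0 with 1: 0 XOR 1 = 1
XOR 1 with 2: 1 XOR 2 = 3
XOR 3 with 4: 3 XOR 4 = 7
XOR 7 with 6: 7 XOR 6 = 1
Nim-value = 1

1


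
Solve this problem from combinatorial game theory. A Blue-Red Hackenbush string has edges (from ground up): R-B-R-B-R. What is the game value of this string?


Edges (from ground): R-B-R-B-R
By Berlekamp's sign-expansion rule, a Blue-Red Hackenbush stalk has the value of the surreal number whose sign sequence is the edge sequence with B -> + and R -> -.
Sign sequence: -+-+-
Trace the sign expansion in the surreal number tree, starting from 0:
Edge 1: R (sign -) -> bounds (-inf, 0), value = -1
Edge 2: B (sign +) -> bounds (-1, 0), value = -1/2
Edge 3: R (sign -) -> bounds (-1, -1/2), value = -3/4
Edge 4: B (sign +) -> bounds (-3/4, -1/2), value = -5/8
Edge 5: R (sign -) -> bounds (-3/4, -5/8), value = -11/16
Game value = -11/16

-11/16


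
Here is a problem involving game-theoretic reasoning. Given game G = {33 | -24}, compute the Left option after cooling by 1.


Original game: {33 | -24} (a switch {a | b} with a > b).
Cooling by t (for t below the temperature (a - b)/2 = 57/2) taxes each move by t: {a | b} cooled by t is {a - t | b + t}.
Cooling amount: t = 1
Cooled Left option: 33 - 1 = 32
Cooled Right option: -24 + 1 = -23
Cooled game: {32 | -23}
Left option = 32

32


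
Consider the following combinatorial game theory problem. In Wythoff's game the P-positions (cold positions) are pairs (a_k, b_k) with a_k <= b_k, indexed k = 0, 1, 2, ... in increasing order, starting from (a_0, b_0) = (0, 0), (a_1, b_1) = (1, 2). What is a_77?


By Wythoff's theorem, a_k = floor(k * phi) and b_k = floor(k * phi^2) = a_k + k, where phi = (1 + sqrt(5))/2 is the golden ratio.
phi = (1 + sqrt(5))/2 = 1.618034
k = 77
k * phi = 77 * 1.618034 = 124.588617
a_77 = floor(k * phi) = 124

124


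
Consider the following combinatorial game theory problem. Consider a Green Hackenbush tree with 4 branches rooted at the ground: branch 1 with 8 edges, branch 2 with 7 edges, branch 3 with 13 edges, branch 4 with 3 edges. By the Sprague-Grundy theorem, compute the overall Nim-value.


The tree has 4 branches from the ground vertex.
In Green Hackenbush, the Nim-value of a simple path of length k is k.
Branch 1: length 8, Nim-value = 8
Branch 2: length 7, Nim-value = 7
Branch 3: length 13, Nim-value = 13
Branch 4: length 3, Nim-value = 3
Total Nim-value = XOR of all branch values:
0 XOR 8 = 8
8 XOR 7 = 15
15 XOR 13 = 2
2 XOR 3 = 1
Nim-value of the tree = 1

1


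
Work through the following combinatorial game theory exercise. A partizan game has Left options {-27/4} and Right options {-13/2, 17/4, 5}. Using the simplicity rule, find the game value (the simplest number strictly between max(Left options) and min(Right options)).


Left options: {-27/4}, max = -27/4
Right options: {-13/2, 17/4, 5}, min = -13/2
All options are numbers and max(Left) < min(Right), so by the simplicity theorem the value is the simplest (earliest-born) number strictly between -27/4 and -13/2.
No integer lies strictly between -27/4 and -13/2, so the value is the dyadic rational m/2^k in the interval with the smallest k (then m odd); search k = 1, 2, ...:
Denominator 2: no odd multiple of 1/2 lies strictly between -27/4 and -13/2.
Denominator 4: no odd multiple of 1/4 lies strictly between -27/4 and -13/2.
Denominator 8: -53/8 lies strictly between -27/4 and -13/2 -- found.
The simplest number in the interval is -53/8.
Game value = -53/8

-53/8


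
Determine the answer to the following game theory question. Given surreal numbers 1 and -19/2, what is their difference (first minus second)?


x = 1, y = -19/2
Converting to common denominator: 2
x = 2/2, y = -19/2
x - y = 1 - -19/2 = 21/2

21/2


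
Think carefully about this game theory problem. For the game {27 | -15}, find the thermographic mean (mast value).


Game = {27 | -15}, a switch {a | b} with numbers a > b.
Its thermograph has left wall a - t and right wall b + t, which meet at t = (a - b)/2, where both equal (a + b)/2. So the mast (mean value) is at (a + b)/2.
Mean = (27 + (-15))/2 = 12/2 = 6

6


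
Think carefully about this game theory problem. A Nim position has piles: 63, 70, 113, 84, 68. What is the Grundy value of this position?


We need the XOR (exclusive or) of all pile sizes.
After XOR-ing pile 1 (size 63): 0 XOR 63 = 63
After XOR-ing pile 2 (size 70): 63 XOR 70 = 121
After XOR-ing pile 3 (size 113): 121 XOR 113 = 8
After XOR-ing pile 4 (size 84): 8 XOR 84 = 92
After XOR-ing pile 5 (size 68): 92 XOR 68 = 24
The Nim-value of this position is 24.

24


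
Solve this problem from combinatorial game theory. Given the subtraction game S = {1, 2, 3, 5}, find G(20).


The subtraction set is S = {1, 2, 3, 5}.
G(k) = mex{ G(k - s) : s in S, s <= k }. We compute iteratively: G(0) = 0.
G(1) = mex({0}) = 1
G(2) = mex({0, 1}) = 2
G(3) = mex({0, 1, 2}) = 3
G(4) = mex({1, 2, 3}) = 0
G(5) = mex({0, 2, 3}) = 1
G(6) = mex({0, 1, 3}) = 2
G(7) = mex({0, 1, 2}) = 3
G(8) = mex({1, 2, 3}) = 0
Observe that G(4)..G(8) = 0, 1, 2, 3, 0 repeats G(0)..G(4) = 0, 1, 2, 3, 0.
For k >= max(S) = 5, G(k) is determined by the previous 5 values G(k-5)..G(k-1); a window of 5 consecutive values has recurred shifted by 4, so by induction G(k + 4) = G(k) for all k >= 0: the sequence is periodic from the start with period 4.
One period: G(0..3) = 0, 1, 2, 3.
20 mod 4 = 0, so G(20) = G(0) = 0.

0


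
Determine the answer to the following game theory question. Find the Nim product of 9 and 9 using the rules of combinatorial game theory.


Nim multiplication is bilinear over XOR: (u XOR v) * w = (u*w) XOR (v*w).
So we split each operand into its bit components and XOR the pairwise Nim products.
9 = 1 + 8 (as XOR of powers of 2).
9 = 1 + 8 (as XOR of powers of 2).
Using the standard Nim-product table on single bits:
  2*2 = 3,   2*4 = 8,   2*8 = 12,
  4*4 = 6,   4*8 = 11,  8*8 = 13,
and  1*x = x (identity), k*l = l*k (commutative).
Pairwise Nim products:
  1 * 1 = 1
  1 * 8 = 8
  8 * 1 = 8
  8 * 8 = 13
XOR them: 1 XOR 8 XOR 8 XOR 13 = 12.
Result: 9 * 9 = 12 (in Nim).

12


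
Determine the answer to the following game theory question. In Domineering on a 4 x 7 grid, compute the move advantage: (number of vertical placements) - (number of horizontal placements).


Board is 4 x 7 (rows x cols).
Left (vertical) placements: (rows-1) * cols = 3 * 7 = 21
Right (horizontal) placements: rows * (cols-1) = 4 * 6 = 24
Advantage = Left - Right = 21 - 24 = -3

-3


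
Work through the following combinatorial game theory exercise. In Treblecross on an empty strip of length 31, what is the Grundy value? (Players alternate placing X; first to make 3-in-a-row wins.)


Treblecross: place X on empty cells; 3-in-a-row wins.
Playing within two cells of an existing X lets the opponent win at once, so sensible play treats the cells i-2..i+2 around each X as dead. The player left with no safe cell loses, so this is a normal-play take-away game on strips of safe cells.
Placing X at cell i (0-indexed) of a strip of k safe cells leaves independent strips of sizes max(0, i-2) and max(0, k-i-3). Hence G(k) = mex{ G(max(0,i-2)) XOR G(max(0,k-i-3)) : 0 <= i < k }, with G(0) = 0.
G(1): splits (0,0):0^0=0 -> mex({0}) = 1
G(2): splits (0,0):0^0=0 -> mex({0}) = 1
G(3): splits (0,0):0^0=0 -> mex({0}) = 1
G(4): splits (0,1):0^1=1 (0,0):0^0=0 -> mex({0, 1}) = 2
G(5): splits (0,2):0^1=1 (0,1):0^1=1 (0,0):0^0=0 -> mex({0, 1}) = 2
G(6) = mex({1}) = 0
G(7) = mex({0, 1, 2}) = 3
G(8) = mex({0, 1, 2}) = 3
G(9) = mex({0, 2}) = 1
G(10) = mex({0, 2, 3}) = 1
G(11) = mex({0, 3}) = 1
G(12) = mex({1, 3}) = 0
G(13) = mex({0, 1, 2, 3}) = 4
G(14) = mex({0, 1, 2}) = 3
G(15) = mex({0, 1, 2}) = 3
G(16) = mex({0, 1, 2, 4}) = 3
G(17) = mex({0, 1, 3, 4}) = 2
G(18) = mex({0, 1, 3, 4}) = 2
G(19) = mex({0, 1, 3, 5}) = 2
G(20) = mex({0, 1, 2, 3, 5}) = 4
G(21) = mex({0, 1, 2, 3, 5}) = 4
G(22) = mex({1, 2, 6}) = 0
G(23) = mex({0, 1, 2, 3, 4, 6}) = 5
G(24) = mex({0, 1, 2, 3, 4}) = 5
G(25) = mex({0, 1, 3, 4, 7}) = 2
G(26) = mex({0, 1, 3, 4, 5, 7}) = 2
G(27) = mex({0, 1, 3, 5}) = 2
G(28) = mex({0, 1, 2, 5}) = 3
G(29) = mex({0, 1, 2, 4, 5, 6}) = 3
G(30) = mex({1, 2, 4, 6}) = 0
G(31) = mex({0, 1, 2, 3, 4, 6}) = 5
Therefore G(31) = 5.

5


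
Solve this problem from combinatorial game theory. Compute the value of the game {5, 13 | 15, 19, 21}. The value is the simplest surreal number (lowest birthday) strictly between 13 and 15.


Left options: {5, 13}, max = 13
Right options: {15, 19, 21}, min = 15
All options are numbers and max(Left) < min(Right), so by the simplicity theorem the value is the simplest (earliest-born) number strictly between 13 and 15.
The only integer strictly between 13 and 15 is 14.
No non-integer in the interval can be simpler: if x is a non-integer in the interval, then floor(x) or ceil(x) also lies in the interval (the interval contains an integer), and both are proper prefixes of x's sign expansion, i.e. born earlier. So the game value is 14.
Game value = 14

14


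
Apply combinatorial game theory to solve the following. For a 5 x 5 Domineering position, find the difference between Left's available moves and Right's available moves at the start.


Board is 5 x 5 (rows x cols).
Left (vertical) placements: (rows-1) * cols = 4 * 5 = 20
Right (horizontal) placements: rows * (cols-1) = 5 * 4 = 20
Advantage = Left - Right = 20 - 20 = 0

0


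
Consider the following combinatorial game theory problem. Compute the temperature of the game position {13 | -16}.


The game is {13 | -16}, a switch {a | b} with numbers a > b.
Cooling {a | b} by t gives {a - t | b + t}, which stops being hot when a - t = b + t, i.e. at t = (a - b)/2. So the temperature of a switch is (a - b)/2.
Temperature = (Left option - Right option) / 2
= (13 - (-16)) / 2
= 29 / 2
= 29/2

29/2


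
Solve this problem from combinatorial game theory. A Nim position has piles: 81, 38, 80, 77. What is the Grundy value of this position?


We need the XOR (exclusive or) of all pile sizes.
After XOR-ing pile 1 (size 81): 0 XOR 81 = 81
After XOR-ing pile 2 (size 38): 81 XOR 38 = 119
After XOR-ing pile 3 (size 80): 119 XOR 80 = 39
After XOR-ing pile 4 (size 77): 39 XOR 77 = 106
The Nim-value of this position is 106.

106


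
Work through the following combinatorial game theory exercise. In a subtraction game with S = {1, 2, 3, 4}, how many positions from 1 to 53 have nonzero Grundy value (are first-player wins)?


Subtraction set S = {1, 2, 3, 4}, so G(n) = n mod 5.
G(n) = 0 when n is a multiple of 5.
Multiples of 5 in [1, 53]: 10
N-positions (nonzero Grundy) = 53 - 10 = 43

43


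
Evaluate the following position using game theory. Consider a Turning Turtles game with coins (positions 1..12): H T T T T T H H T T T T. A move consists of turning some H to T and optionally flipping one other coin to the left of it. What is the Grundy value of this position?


Coins: H T T T T T H H T T T T
Key fact: a single head at position k behaves exactly like a Nim heap of size k (turning it to T and optionally flipping a coin at j < k corresponds to moving the heap from k to j, or to 0), and heads combine as a disjunctive sum (two heads at the same place would cancel, matching j XOR j = 0). So the Nim-value is the XOR of the 1-indexed positions of the heads.
Face-up positions (1-indexed): [1, 7, 8]
XOR 0 with 1: 0 XOR 1 = 1
XOR 1 with 7: 1 XOR 7 = 6
XOR 6 with 8: 6 XOR 8 = 14
Nim-value = 14

14


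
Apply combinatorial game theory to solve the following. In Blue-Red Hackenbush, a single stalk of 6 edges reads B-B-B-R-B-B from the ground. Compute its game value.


Edges (from ground): B-B-B-R-B-B
By Berlekamp's sign-expansion rule, a Blue-Red Hackenbush stalk has the value of the surreal number whose sign sequence is the edge sequence with B -> + and R -> -.
Sign sequence: +++-++
Trace the sign expansion in the surreal number tree, starting from 0:
Edge 1: B (sign +) -> bounds (0, +inf), value = 1
Edge 2: B (sign +) -> bounds (1, +inf), value = 2
Edge 3: B (sign +) -> bounds (2, +inf), value = 3
Edge 4: R (sign -) -> bounds (2, 3), value = 5/2
Edge 5: B (sign +) -> bounds (5/2, 3), value = 11/4
Edge 6: B (sign +) -> bounds (11/4, 3), value = 23/8
Game value = 23/8

23/8


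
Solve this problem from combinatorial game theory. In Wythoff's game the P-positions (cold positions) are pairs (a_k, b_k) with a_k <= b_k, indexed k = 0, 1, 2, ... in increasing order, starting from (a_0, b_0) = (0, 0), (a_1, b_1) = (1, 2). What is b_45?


By Wythoff's theorem, a_k = floor(k * phi) and b_k = floor(k * phi^2) = a_k + k, where phi = (1 + sqrt(5))/2 is the golden ratio.
phi = (1 + sqrt(5))/2 = 1.618034
phi^2 = phi + 1 = 2.618034
k = 45
k * phi^2 = 45 * 2.618034 = 117.811529
b_45 = floor(k * phi^2) = 117 (check: a_45 + k = 72 + 45 = 117)

117


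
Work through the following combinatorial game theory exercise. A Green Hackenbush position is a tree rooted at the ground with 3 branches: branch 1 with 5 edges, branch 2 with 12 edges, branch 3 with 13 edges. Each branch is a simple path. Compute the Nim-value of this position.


The tree has 3 branches from the ground vertex.
In Green Hackenbush, the Nim-value of a simple path of length k is k.
Branch 1: length 5, Nim-value = 5
Branch 2: length 12, Nim-value = 12
Branch 3: length 13, Nim-value = 13
Total Nim-value = XOR of all branch values:
0 XOR 5 = 5
5 XOR 12 = 9
9 XOR 13 = 4
Nim-value of the tree = 4

4


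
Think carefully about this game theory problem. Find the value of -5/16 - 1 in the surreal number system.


x = -5/16, y = 1
Converting to common denominator: 16
x = -5/16, y = 16/16
x - y = -5/16 - 1 = -21/16

-21/16


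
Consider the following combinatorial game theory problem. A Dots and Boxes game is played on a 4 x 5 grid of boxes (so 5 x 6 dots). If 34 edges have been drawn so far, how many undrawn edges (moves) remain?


Grid: 4 x 5 boxes, i.e. 5 rows and 6 columns of dots.
Horizontal edges: (rows + 1) * cols = 5 * 5 = 25
Vertical edges: rows * (cols + 1) = 4 * 6 = 24
Total edges: 25 + 24 = 49
Edges drawn: 34
Remaining: 49 - 34 = 15

15


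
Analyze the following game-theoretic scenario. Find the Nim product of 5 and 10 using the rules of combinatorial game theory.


Nim multiplication is bilinear over XOR: (u XOR v) * w = (u*w) XOR (v*w).
So we split each operand into its bit components and XOR the pairwise Nim products.
5 = 1 + 4 (as XOR of powers of 2).
10 = 2 + 8 (as XOR of powers of 2).
Using the standard Nim-product table on single bits:
  2*2 = 3,   2*4 = 8,   2*8 = 12,
  4*4 = 6,   4*8 = 11,  8*8 = 13,
and  1*x = x (identity), k*l = l*k (commutative).
Pairwise Nim products:
  1 * 2 = 2
  1 * 8 = 8
  4 * 2 = 8
  4 * 8 = 11
XOR them: 2 XOR 8 XOR 8 XOR 11 = 9.
Result: 5 * 10 = 9 (in Nim).

9


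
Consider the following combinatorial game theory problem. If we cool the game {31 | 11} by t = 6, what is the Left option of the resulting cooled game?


Original game: {31 | 11} (a switch {a | b} with a > b).
Cooling by t (for t below the temperature (a - b)/2 = 10) taxes each move by t: {a | b} cooled by t is {a - t | b + t}.
Cooling amount: t = 6
Cooled Left option: 31 - 6 = 25
Cooled Right option: 11 + 6 = 17
Cooled game: {25 | 17}
Left option = 25

25


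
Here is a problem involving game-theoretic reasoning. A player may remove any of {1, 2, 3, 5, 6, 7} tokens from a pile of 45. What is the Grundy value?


The subtraction set is S = {1, 2, 3, 5, 6, 7}.
G(k) = mex{ G(k - s) : s in S, s <= k }. We compute iteratively: G(0) = 0.
G(1) = mex({0}) = 1
G(2) = mex({0, 1}) = 2
G(3) = mex({0, 1, 2}) = 3
G(4) = mex({1, 2, 3}) = 0
G(5) = mex({0, 2, 3}) = 1
G(6) = mex({0, 1, 3}) = 2
G(7) = mex({0, 1, 2}) = 3
G(8) = mex({1, 2, 3}) = 0
G(9) = mex({0, 2, 3}) = 1
G(10) = mex({0, 1, 3}) = 2
Observe that G(4)..G(10) = 0, 1, 2, 3, 0, 1, 2 repeats G(0)..G(6) = 0, 1, 2, 3, 0, 1, 2.
For k >= max(S) = 7, G(k) is determined by the previous 7 values G(k-7)..G(k-1); a window of 7 consecutive values has recurred shifted by 4, so by induction G(k + 4) = G(k) for all k >= 0: the sequence is periodic from the start with period 4.
One period: G(0..3) = 0, 1, 2, 3.
45 mod 4 = 1, so G(45) = G(1) = 1.

1


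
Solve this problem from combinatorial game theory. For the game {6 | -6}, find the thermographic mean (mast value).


Game = {6 | -6}, a switch {a | b} with numbers a > b.
Its thermograph has left wall a - t and right wall b + t, which meet at t = (a - b)/2, where both equal (a + b)/2. So the mast (mean value) is at (a + b)/2.
Mean = (6 + (-6))/2 = 0/2 = 0

0


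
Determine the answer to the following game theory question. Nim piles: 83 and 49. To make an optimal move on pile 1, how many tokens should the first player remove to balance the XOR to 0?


Piles: 83 and 49
Current XOR: 83 XOR 49 = 98 (non-zero, so this is an N-position).
To make the XOR zero, we need to find a move that balances the piles.
For pile 1 (size 83): target = 83 XOR 98 = 49
We reduce pile 1 from 83 to 49.
Tokens removed: 83 - 49 = 34
Verification: 49 XOR 49 = 0

34


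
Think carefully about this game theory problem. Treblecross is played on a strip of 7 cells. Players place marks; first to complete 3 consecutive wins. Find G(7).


Treblecross: place X on empty cells; 3-in-a-row wins.
Playing within two cells of an existing X lets the opponent win at once, so sensible play treats the cells i-2..i+2 around each X as dead. The player left with no safe cell loses, so this is a normal-play take-away game on strips of safe cells.
Placing X at cell i (0-indexed) of a strip of k safe cells leaves independent strips of sizes max(0, i-2) and max(0, k-i-3). Hence G(k) = mex{ G(max(0,i-2)) XOR G(max(0,k-i-3)) : 0 <= i < k }, with G(0) = 0.
G(1): splits (0,0):0^0=0 -> mex({0}) = 1
G(2): splits (0,0):0^0=0 -> mex({0}) = 1
G(3): splits (0,0):0^0=0 -> mex({0}) = 1
G(4): splits (0,1):0^1=1 (0,0):0^0=0 -> mex({0, 1}) = 2
G(5): splits (0,2):0^1=1 (0,1):0^1=1 (0,0):0^0=0 -> mex({0, 1}) = 2
G(6) = mex({1}) = 0
G(7) = mex({0, 1, 2}) = 3
Therefore G(7) = 3.

3


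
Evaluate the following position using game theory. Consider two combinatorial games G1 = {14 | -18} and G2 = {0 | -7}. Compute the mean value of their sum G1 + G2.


G1 = {14 | -18}, G2 = {0 | -7}
Each is a switch {a | b} with numbers a > b; its mean value is (a + b)/2, and mean value is additive over game sums: m(G1 + G2) = m(G1) + m(G2).
Mean of G1 = (14 + (-18))/2 = -4/2 = -2
Mean of G2 = (0 + (-7))/2 = -7/2 = -7/2
Mean of G1 + G2 = -2 + -7/2 = -11/2

-11/2


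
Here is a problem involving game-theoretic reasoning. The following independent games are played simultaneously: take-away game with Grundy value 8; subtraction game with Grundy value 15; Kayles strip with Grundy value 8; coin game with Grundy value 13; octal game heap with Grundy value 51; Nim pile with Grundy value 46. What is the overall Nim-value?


By the Sprague-Grundy theorem, the Grundy value of a sum of games is the XOR of individual Grundy values.
take-away game: Grundy value = 8. Running XOR: 0 XOR 8 = 8
subtraction game: Grundy value = 15. Running XOR: 8 XOR 15 = 7
Kayles strip: Grundy value = 8. Running XOR: 7 XOR 8 = 15
coin game: Grundy value = 13. Running XOR: 15 XOR 13 = 2
octal game heap: Grundy value = 51. Running XOR: 2 XOR 51 = 49
Nim pile: Grundy value = 46. Running XOR: 49 XOR 46 = 31
The combined Grundy value is 31.

31


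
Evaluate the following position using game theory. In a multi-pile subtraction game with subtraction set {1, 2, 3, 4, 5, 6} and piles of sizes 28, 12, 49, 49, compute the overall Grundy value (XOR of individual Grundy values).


Subtraction set: {1, 2, 3, 4, 5, 6}
For this subtraction set, G(n) = n mod 7 (period = max + 1 = 7).
Pile 1 (size 28): G(28) = 28 mod 7 = 0
Pile 2 (size 12): G(12) = 12 mod 7 = 5
Pile 3 (size 49): G(49) = 49 mod 7 = 0
Pile 4 (size 49): G(49) = 49 mod 7 = 0
Total Grundy value = XOR of all: 0 XOR 5 XOR 0 XOR 0 = 5

5


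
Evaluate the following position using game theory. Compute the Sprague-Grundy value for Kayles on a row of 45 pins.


Kayles: a move removes 1 or 2 adjacent pins from a contiguous row.
Removing pins from a row of k leaves two independent rows (a, b) with a + b = k - 1 (one pin) or a + b = k - 2 (two pins); an end removal gives a = 0.
By Sprague-Grundy, G(k) = mex{ G(a) XOR G(b) } over all these splits. G(0) = 0.
G(1): splits (0,0):0^0=0 -> mex({0}) = 1
G(2): splits (0,1):0^1=1 (0,0):0^0=0 -> mex({0, 1}) = 2
G(3): splits (0,2):0^2=2 (1,1):1^1=0 (0,1):0^1=1 -> mex({0, 1, 2}) = 3
G(4): splits (0,3):0^3=3 (1,2):1^2=3 (0,2):0^2=2 (1,1):1^1=0 -> mex({0, 2, 3}) = 1
G(5): splits (0,4):0^1=1 (1,3):1^3=2 (2,2):2^2=0 (0,3):0^3=3 (1,2):1^2=3 -> mex({0, 1, 2, 3}) = 4
G(6) = mex({0, 1, 2, 4}) = 3
G(7) = mex({0, 1, 3, 4, 5}) = 2
G(8) = mex({0, 2, 3, 5, 6}) = 1
G(9) = mex({0, 1, 2, 3, 6, 7}) = 4
G(10) = mex({0, 1, 3, 4, 5, 7}) = 2
G(11) = mex({0, 1, 2, 3, 4, 5}) = 6
G(12) = mex({0, 1, 2, 3, 5, 6, 7}) = 4
G(13) = mex({0, 2, 3, 4, 6, 7}) = 1
G(14) = mex({0, 1, 4, 5, 6, 7}) = 2
G(15) = mex({0, 1, 2, 3, 4, 5, 6}) = 7
G(16) = mex({0, 2, 3, 5, 6, 7}) = 1
G(17) = mex({0, 1, 2, 3, 5, 6, 7}) = 4
G(18) = mex({0, 1, 2, 4, 5, 6}) = 3
G(19) = mex({0, 1, 3, 4, 5, 7}) = 2
G(20) = mex({0, 2, 3, 4, 5, 6, 7}) = 1
G(21) = mex({0, 1, 2, 3, 5, 6, 7}) = 4
G(22) = mex({0, 1, 2, 3, 4, 5, 7}) = 6
G(23) = mex({0, 1, 2, 3, 4, 5, 6}) = 7
G(24) = mex({0, 1, 2, 3, 5, 6, 7}) = 4
G(25) = mex({0, 2, 3, 4, 6, 7}) = 1
G(26) = mex({0, 1, 3, 4, 5, 6, 7}) = 2
G(27) = mex({0, 1, 2, 3, 4, 5, 6, 7}) = 8
G(28) = mex({0, 1, 2, 3, 4, 6, 7, 8}) = 5
G(29) = mex({0, 1, 2, 3, 5, 6, 7, 8, 9}) = 4
G(30) = mex({0, 1, 2, 3, 4, 5, 6, 9, 10}) = 7
G(31) = mex({0, 1, 3, 4, 5, 7, 10, 11}) = 2
G(32) = mex({0, 2, 3, 4, 5, 6, 7, 9, 11}) = 1
G(33) = mex({0, 1, 2, 3, 4, 5, 6, 7, 9, 12}) = 8
G(34) = mex({0, 1, 2, 3, 4, 5, 7, 8, 11, 12}) = 6
G(35) = mex({0, 1, 2, 3, 4, 5, 6, 8, 9, 10, 11}) = 7
G(36) = mex({0, 1, 2, 3, 5, 6, 7, 9, 10}) = 4
G(37) = mex({0, 2, 3, 4, 6, 7, 9, 10, 11, 12}) = 1
G(38) = mex({0, 1, 3, 4, 5, 6, 7, 9, 10, 11, 12}) = 2
G(39) = mex({0, 1, 2, 4, 5, 6, 7, 9, 10, 12, 14}) = 3
G(40) = mex({0, 2, 3, 4, 6, 7, 11, 12, 14}) = 1
G(41) = mex({0, 1, 2, 3, 5, 6, 7, 9, 10, 11, 12}) = 4
G(42) = mex({0, 1, 2, 3, 4, 5, 6, 9, 10}) = 7
G(43) = mex({0, 1, 3, 4, 5, 7, 9, 10, 12, 15}) = 2
G(44) = mex({0, 2, 3, 4, 5, 6, 7, 9, 10, 12, 15}) = 1
G(45) = mex({0, 1, 2, 3, 4, 5, 6, 7, 9, 10, 12, 14}) = 8
Therefore G(45) = 8.

8


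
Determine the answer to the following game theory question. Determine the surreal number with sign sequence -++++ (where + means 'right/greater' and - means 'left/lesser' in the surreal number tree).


Sign expansion: -++++
Rule: track bounds (lo, hi), initially (-inf, +inf). On '+', the current value becomes lo and we move to the simplest number in (value, hi): value + 1 if hi = +inf, otherwise the midpoint (value + hi)/2. On '-', the current value becomes hi and we move to value - 1 if lo = -inf, otherwise the midpoint (lo + value)/2.
Start at 0.
Step 1: sign = -, move left. Bounds: (-inf, 0). Value = -1
Step 2: sign = +, move right. Bounds: (-1, 0). Value = -1/2
Step 3: sign = +, move right. Bounds: (-1/2, 0). Value = -1/4
Step 4: sign = +, move right. Bounds: (-1/4, 0). Value = -1/8
Step 5: sign = +, move right. Bounds: (-1/8, 0). Value = -1/16
The surreal number with sign expansion -++++ is -1/16.

-1/16


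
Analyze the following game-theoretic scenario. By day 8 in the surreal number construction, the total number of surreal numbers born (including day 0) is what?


Day 0: {|} = 0 is born. Count = 1.
Day n: the number of surreal numbers born by day n is 2^(n+1) - 1.
By day 0: 2^1 - 1 = 1
By day 1: 2^2 - 1 = 3
By day 2: 2^3 - 1 = 7
By day 3: 2^4 - 1 = 15
By day 4: 2^5 - 1 = 31
By day 5: 2^6 - 1 = 63
By day 6: 2^7 - 1 = 127
By day 7: 2^8 - 1 = 255
By day 8: 2^9 - 1 = 511
By day 8: 511 surreal numbers.

511


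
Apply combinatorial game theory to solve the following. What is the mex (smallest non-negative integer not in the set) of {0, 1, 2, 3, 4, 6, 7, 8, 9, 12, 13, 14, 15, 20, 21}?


Set = {0, 1, 2, 3, 4, 6, 7, 8, 9, 12, 13, 14, 15, 20, 21}
0 is in the set.
1 is in the set.
2 is in the set.
3 is in the set.
4 is in the set.
5 is NOT in the set. This is the mex.
mex = 5

5


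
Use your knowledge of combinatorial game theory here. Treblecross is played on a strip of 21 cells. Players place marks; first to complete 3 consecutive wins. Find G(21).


Treblecross: place X on empty cells; 3-in-a-row wins.
Playing within two cells of an existing X lets the opponent win at once, so sensible play treats the cells i-2..i+2 around each X as dead. The player left with no safe cell loses, so this is a normal-play take-away game on strips of safe cells.
Placing X at cell i (0-indexed) of a strip of k safe cells leaves independent strips of sizes max(0, i-2) and max(0, k-i-3). Hence G(k) = mex{ G(max(0,i-2)) XOR G(max(0,k-i-3)) : 0 <= i < k }, with G(0) = 0.
G(1): splits (0,0):0^0=0 -> mex({0}) = 1
G(2): splits (0,0):0^0=0 -> mex({0}) = 1
G(3): splits (0,0):0^0=0 -> mex({0}) = 1
G(4): splits (0,1):0^1=1 (0,0):0^0=0 -> mex({0, 1}) = 2
G(5): splits (0,2):0^1=1 (0,1):0^1=1 (0,0):0^0=0 -> mex({0, 1}) = 2
G(6) = mex({1}) = 0
G(7) = mex({0, 1, 2}) = 3
G(8) = mex({0, 1, 2}) = 3
G(9) = mex({0, 2}) = 1
G(10) = mex({0, 2, 3}) = 1
G(11) = mex({0, 3}) = 1
G(12) = mex({1, 3}) = 0
G(13) = mex({0, 1, 2, 3}) = 4
G(14) = mex({0, 1, 2}) = 3
G(15) = mex({0, 1, 2}) = 3
G(16) = mex({0, 1, 2, 4}) = 3
G(17) = mex({0, 1, 3, 4}) = 2
G(18) = mex({0, 1, 3, 4}) = 2
G(19) = mex({0, 1, 3, 5}) = 2
G(20) = mex({0, 1, 2, 3, 5}) = 4
G(21) = mex({0, 1, 2, 3, 5}) = 4
Therefore G(21) = 4.

4


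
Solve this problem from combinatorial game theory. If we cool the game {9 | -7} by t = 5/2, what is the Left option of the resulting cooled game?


Original game: {9 | -7} (a switch {a | b} with a > b).
Cooling by t (for t below the temperature (a - b)/2 = 8) taxes each move by t: {a | b} cooled by t is {a - t | b + t}.
Cooling amount: t = 5/2
Cooled Left option: 9 - 5/2 = 13/2
Cooled Right option: -7 + 5/2 = -9/2
Cooled game: {13/2 | -9/2}
Left option = 13/2

13/2
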